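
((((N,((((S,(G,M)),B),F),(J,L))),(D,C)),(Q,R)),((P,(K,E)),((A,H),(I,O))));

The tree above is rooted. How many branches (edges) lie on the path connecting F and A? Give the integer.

The MRCA of F and A is the root of the tree.
From F up to that node: 6 branches. From A up to the same node: 4 branches. Total: 6 + 4 = 10.

10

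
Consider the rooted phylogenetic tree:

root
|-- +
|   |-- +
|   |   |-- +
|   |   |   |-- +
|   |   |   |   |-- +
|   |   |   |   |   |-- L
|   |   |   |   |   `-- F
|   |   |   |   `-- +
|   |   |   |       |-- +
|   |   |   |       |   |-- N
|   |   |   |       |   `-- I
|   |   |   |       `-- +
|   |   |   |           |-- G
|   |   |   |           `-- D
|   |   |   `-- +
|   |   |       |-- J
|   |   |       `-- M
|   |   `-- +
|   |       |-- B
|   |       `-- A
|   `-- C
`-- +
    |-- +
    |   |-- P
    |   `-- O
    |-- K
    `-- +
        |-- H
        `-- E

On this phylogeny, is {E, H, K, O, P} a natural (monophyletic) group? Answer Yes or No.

Yes

The most recent common ancestor of these taxa subtends ((P,O),K,(H,E)).
That clade has exactly 5 tips — every listed taxon and nothing else — so the group is monophyletic.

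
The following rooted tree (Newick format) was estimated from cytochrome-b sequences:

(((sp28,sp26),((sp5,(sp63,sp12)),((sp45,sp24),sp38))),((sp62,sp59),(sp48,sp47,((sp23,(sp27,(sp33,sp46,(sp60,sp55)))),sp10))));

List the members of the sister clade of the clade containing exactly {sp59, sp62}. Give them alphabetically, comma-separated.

sp10, sp23, sp27, sp33, sp46, sp47, sp48, sp55, sp60

The clade containing exactly {sp59, sp62} attaches to the tree at the node subtending ((sp62,sp59),(sp48,sp47,((sp23,(sp27,(sp33,sp46,(sp60,sp55)))),sp10))).
The other lineage descending from that same node — the sister group — is (sp48,sp47,((sp23,(sp27,(sp33,sp46,(sp60,sp55)))),sp10)); its 9 tips in alphabetical order are the answer.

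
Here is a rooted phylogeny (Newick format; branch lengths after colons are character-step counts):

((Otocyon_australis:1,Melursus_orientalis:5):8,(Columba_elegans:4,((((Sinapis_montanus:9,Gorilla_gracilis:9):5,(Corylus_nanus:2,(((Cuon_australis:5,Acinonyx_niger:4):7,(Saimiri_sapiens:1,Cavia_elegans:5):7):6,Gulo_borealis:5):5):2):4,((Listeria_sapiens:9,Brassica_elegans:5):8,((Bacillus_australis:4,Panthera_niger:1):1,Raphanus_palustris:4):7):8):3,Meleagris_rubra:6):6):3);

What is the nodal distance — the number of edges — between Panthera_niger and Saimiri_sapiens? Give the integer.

The MRCA of Panthera_niger and Saimiri_sapiens is the node subtending (((Sinapis_montanus,Gorilla_gracilis),(Corylus_nanus,(((Cuon_australis,Acinonyx_niger),(Saimiri_sapiens,Cavia_elegans)),Gulo_borealis))),((Listeria_sapiens,Brassica_elegans),((Bacillus_australis,Panthera_niger),Raphanus_palustris))).
From Panthera_niger up to that node: 4 branches. From Saimiri_sapiens up to the same node: 6 branches. Total: 4 + 6 = 10.

10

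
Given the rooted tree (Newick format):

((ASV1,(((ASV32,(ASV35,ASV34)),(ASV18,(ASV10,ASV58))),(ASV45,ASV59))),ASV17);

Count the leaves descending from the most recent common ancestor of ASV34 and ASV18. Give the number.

The MRCA of ASV34 and ASV18 is the node subtending ((ASV32,(ASV35,ASV34)),(ASV18,(ASV10,ASV58))).
That clade contains 6 terminal taxa: ASV10, ASV18, ASV32, ASV34, ASV35, ASV58.

6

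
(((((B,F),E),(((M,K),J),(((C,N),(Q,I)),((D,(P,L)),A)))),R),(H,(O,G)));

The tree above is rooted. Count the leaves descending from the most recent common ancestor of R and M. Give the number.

The MRCA of R and M is the node subtending ((((B,F),E),(((M,K),J),(((C,N),(Q,I)),((D,(P,L)),A)))),R).
That clade contains 15 terminal taxa: A, B, C, D, E, F, I, J, K, L, M, N, P, Q, R.

15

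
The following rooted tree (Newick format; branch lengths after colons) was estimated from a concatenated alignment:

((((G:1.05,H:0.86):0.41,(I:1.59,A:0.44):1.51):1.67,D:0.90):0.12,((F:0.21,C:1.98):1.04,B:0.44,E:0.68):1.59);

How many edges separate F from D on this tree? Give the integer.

5

The MRCA of F and D is the root of the tree.
From F up to that node: 3 branches. From D up to the same node: 2 branches. Total: 3 + 2 = 5.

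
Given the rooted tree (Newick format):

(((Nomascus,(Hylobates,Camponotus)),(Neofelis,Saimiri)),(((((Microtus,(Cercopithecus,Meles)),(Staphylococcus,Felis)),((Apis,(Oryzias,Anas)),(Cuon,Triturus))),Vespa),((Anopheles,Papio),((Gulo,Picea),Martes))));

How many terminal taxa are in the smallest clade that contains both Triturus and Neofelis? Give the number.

The MRCA of Triturus and Neofelis is the root, so the clade is the entire tree.
That clade contains 21 terminal taxa: Anas, Anopheles, Apis, Camponotus, Cercopithecus, Cuon, Felis, Gulo, Hylobates, Martes, Meles, Microtus, Neofelis, Nomascus, Oryzias, Papio, Picea, Saimiri, Staphylococcus, Triturus, Vespa.

21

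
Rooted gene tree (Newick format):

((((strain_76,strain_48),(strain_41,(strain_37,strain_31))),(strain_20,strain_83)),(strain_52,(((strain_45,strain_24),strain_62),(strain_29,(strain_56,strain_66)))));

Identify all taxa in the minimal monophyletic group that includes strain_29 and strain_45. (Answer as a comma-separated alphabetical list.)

Tracing strain_29: it sits inside (strain_29,(strain_56,strain_66)).
Tracing strain_45: it sits inside (strain_45,strain_24).
The smallest clade enclosing both is (((strain_45,strain_24),strain_62),(strain_29,(strain_56,strain_66))); the answer is its 6 terminal taxa in alphabetical order.

strain_24, strain_29, strain_45, strain_56, strain_62, strain_66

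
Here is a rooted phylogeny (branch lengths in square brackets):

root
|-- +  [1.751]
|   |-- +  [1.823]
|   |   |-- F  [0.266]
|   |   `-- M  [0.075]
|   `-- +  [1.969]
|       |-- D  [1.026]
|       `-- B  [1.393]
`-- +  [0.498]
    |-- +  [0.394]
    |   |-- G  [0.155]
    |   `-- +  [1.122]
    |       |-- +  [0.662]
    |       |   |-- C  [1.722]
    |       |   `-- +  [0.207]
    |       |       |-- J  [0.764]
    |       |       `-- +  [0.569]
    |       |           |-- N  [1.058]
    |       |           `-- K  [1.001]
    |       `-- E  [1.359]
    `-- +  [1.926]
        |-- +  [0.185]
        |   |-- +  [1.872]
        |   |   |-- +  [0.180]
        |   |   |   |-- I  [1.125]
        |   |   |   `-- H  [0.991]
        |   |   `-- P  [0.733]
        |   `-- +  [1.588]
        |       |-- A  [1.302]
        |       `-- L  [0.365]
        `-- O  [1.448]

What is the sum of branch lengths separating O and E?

The path runs O → … → MRCA → … → E; the MRCA is the node subtending ((G,((C,(J,(N,K))),E)),((((I,H),P),(A,L)),O)).
Branch lengths along that path: 1.448 + 1.926 + 0.394 + 1.122 + 1.359 = 6.249.

6.249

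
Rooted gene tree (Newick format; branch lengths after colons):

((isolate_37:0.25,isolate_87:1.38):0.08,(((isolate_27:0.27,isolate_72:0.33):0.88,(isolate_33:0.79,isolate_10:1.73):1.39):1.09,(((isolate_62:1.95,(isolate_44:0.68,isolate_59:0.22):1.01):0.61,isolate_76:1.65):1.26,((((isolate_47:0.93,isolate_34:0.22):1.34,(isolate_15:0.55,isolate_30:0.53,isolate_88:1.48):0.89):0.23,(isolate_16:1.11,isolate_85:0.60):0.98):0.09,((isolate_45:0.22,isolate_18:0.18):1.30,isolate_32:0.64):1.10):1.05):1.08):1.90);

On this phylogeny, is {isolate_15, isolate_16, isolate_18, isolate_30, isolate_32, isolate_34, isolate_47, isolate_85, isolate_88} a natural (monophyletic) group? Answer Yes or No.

No

The MRCA of the listed taxa subtends ((((isolate_47,isolate_34),(isolate_15,isolate_30,isolate_88)),(isolate_16,isolate_85)),((isolate_45,isolate_18),isolate_32)).
That clade also contains isolate_45, which is not in the proposed group, so the group is not monophyletic.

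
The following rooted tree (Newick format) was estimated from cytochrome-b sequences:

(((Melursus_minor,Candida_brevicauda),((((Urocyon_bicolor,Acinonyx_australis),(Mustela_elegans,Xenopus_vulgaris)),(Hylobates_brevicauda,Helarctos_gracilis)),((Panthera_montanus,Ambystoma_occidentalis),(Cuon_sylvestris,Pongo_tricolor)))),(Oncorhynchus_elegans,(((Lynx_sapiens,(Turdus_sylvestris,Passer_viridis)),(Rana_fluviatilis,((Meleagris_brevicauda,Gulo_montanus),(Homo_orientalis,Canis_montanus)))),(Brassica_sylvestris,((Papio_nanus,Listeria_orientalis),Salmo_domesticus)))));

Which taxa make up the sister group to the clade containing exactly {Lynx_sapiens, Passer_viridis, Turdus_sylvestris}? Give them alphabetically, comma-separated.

Canis_montanus, Gulo_montanus, Homo_orientalis, Meleagris_brevicauda, Rana_fluviatilis

The clade containing exactly {Lynx_sapiens, Passer_viridis, Turdus_sylvestris} attaches to the tree at the node subtending ((Lynx_sapiens,(Turdus_sylvestris,Passer_viridis)),(Rana_fluviatilis,((Meleagris_brevicauda,Gulo_montanus),(Homo_orientalis,Canis_montanus)))).
The other lineage descending from that same node — the sister group — is (Rana_fluviatilis,((Meleagris_brevicauda,Gulo_montanus),(Homo_orientalis,Canis_montanus))); its 5 tips in alphabetical order are the answer.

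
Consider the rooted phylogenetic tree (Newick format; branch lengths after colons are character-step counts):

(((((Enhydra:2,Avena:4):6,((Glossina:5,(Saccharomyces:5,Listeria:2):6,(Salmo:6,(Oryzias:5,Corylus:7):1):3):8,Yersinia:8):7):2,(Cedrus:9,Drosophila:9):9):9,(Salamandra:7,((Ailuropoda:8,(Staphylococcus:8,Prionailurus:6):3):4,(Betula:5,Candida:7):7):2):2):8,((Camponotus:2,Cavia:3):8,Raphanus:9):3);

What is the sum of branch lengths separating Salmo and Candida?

53

The path runs Salmo → … → MRCA → … → Candida; the MRCA is the node subtending ((((Enhydra,Avena),((Glossina,(Saccharomyces,Listeria),(Salmo,(Oryzias,Corylus))),Yersinia)),(Cedrus,Drosophila)),(Salamandra,((Ailuropoda,(Staphylococcus,Prionailurus)),(Betula,Candida)))).
Branch lengths along that path: 6 + 3 + 8 + 7 + 2 + 9 + 2 + 2 + 7 + 7 = 53.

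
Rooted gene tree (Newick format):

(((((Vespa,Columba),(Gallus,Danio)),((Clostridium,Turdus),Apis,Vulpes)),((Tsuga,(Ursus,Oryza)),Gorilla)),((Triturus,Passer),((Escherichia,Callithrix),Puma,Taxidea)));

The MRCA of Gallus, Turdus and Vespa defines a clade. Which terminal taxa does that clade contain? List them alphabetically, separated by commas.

Tracing Gallus: it sits inside (Gallus,Danio).
Tracing Turdus: it sits inside (Clostridium,Turdus).
Tracing Vespa: it sits inside (Vespa,Columba).
The smallest clade enclosing all 3 is (((Vespa,Columba),(Gallus,Danio)),((Clostridium,Turdus),Apis,Vulpes)); the answer is its 8 terminal taxa in alphabetical order.

Apis, Clostridium, Columba, Danio, Gallus, Turdus, Vespa, Vulpes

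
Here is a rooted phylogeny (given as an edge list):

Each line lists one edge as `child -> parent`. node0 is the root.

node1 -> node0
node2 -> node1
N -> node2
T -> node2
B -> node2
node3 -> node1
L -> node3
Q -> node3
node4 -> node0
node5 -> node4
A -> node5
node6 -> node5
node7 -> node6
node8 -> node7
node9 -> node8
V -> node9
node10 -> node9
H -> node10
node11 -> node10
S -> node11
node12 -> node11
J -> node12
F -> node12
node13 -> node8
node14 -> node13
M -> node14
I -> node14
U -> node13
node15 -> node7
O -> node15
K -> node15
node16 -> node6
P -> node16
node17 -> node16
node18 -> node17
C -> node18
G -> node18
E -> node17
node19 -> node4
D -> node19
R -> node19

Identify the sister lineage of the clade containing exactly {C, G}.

E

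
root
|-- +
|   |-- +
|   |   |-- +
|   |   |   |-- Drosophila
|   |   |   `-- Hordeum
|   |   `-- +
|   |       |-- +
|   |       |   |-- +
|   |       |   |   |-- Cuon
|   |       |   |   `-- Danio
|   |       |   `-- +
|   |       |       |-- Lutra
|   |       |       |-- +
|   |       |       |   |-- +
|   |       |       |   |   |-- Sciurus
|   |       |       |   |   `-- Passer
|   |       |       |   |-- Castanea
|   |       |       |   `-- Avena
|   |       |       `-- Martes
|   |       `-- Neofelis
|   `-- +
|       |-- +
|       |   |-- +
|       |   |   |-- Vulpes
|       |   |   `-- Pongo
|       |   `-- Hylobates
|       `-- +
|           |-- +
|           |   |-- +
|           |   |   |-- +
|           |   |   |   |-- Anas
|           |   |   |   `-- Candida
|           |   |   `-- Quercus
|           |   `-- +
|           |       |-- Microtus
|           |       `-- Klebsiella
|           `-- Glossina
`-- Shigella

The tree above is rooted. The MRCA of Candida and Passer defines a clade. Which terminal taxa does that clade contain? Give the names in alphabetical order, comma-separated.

Tracing Candida: it sits inside (Anas,Candida).
Tracing Passer: it sits inside (Sciurus,Passer).
The smallest clade enclosing both is (((Drosophila,Hordeum),(((Cuon,Danio),(Lutra,((Sciurus,Passer),Castanea,Avena),Martes)),Neofelis)),(((Vulpes,Pongo),Hylobates),((((Anas,Candida),Quercus),(Microtus,Klebsiella)),Glossina))); the answer is its 20 terminal taxa in alphabetical order.

Anas, Avena, Candida, Castanea, Cuon, Danio, Drosophila, Glossina, Hordeum, Hylobates, Klebsiella, Lutra, Martes, Microtus, Neofelis, Passer, Pongo, Quercus, Sciurus, Vulpes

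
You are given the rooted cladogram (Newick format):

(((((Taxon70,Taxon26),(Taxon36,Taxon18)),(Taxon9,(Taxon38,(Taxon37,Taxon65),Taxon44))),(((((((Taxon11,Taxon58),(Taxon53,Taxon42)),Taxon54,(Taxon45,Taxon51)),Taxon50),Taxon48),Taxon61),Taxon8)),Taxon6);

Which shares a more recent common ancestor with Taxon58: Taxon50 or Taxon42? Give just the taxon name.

Taxon42

The MRCA of Taxon58 and Taxon42 subtends ((Taxon11,Taxon58),(Taxon53,Taxon42)) (4 taxa).
The MRCA of Taxon58 and Taxon50 subtends ((((Taxon11,Taxon58),(Taxon53,Taxon42)),Taxon54,(Taxon45,Taxon51)),Taxon50) (8 taxa).
The first is nested inside the second, so Taxon58 shares a more recent common ancestor with Taxon42.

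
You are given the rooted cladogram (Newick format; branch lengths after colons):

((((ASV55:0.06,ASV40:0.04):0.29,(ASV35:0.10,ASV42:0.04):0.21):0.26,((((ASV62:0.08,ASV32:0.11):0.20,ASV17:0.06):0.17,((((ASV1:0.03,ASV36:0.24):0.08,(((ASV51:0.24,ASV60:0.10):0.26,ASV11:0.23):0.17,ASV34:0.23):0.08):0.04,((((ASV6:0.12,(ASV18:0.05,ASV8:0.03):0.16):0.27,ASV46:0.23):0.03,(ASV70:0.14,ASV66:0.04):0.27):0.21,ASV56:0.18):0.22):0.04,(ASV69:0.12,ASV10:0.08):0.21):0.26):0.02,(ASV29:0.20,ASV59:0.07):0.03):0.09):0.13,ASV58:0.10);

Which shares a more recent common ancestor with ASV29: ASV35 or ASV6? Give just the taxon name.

ASV6

The MRCA of ASV29 and ASV6 subtends ((((ASV62,ASV32),ASV17),((((ASV1,ASV36),(((ASV51,ASV60),ASV11),ASV34)),((((ASV6,(ASV18,ASV8)),ASV46),(ASV70,ASV66)),ASV56)),(ASV69,ASV10))),(ASV29,ASV59)) (20 taxa).
The MRCA of ASV29 and ASV35 subtends (((ASV55,ASV40),(ASV35,ASV42)),((((ASV62,ASV32),ASV17),((((ASV1,ASV36),(((ASV51,ASV60),ASV11),ASV34)),((((ASV6,(ASV18,ASV8)),ASV46),(ASV70,ASV66)),ASV56)),(ASV69,ASV10))),(ASV29,ASV59))) (24 taxa).
The first is nested inside the second, so ASV29 shares a more recent common ancestor with ASV6.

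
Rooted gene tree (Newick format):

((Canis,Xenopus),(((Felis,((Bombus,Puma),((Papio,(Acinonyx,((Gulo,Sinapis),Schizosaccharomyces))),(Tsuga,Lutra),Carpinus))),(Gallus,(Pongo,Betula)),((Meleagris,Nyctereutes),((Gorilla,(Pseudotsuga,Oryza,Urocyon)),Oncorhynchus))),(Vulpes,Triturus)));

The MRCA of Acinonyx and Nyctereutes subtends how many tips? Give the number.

The MRCA of Acinonyx and Nyctereutes is the node subtending ((Felis,((Bombus,Puma),((Papio,(Acinonyx,((Gulo,Sinapis),Schizosaccharomyces))),(Tsuga,Lutra),Carpinus))),(Gallus,(Pongo,Betula)),((Meleagris,Nyctereutes),((Gorilla,(Pseudotsuga,Oryza,Urocyon)),Oncorhynchus))).
That clade contains 21 terminal taxa: Acinonyx, Betula, Bombus, Carpinus, Felis, Gallus, Gorilla, Gulo, Lutra, Meleagris, Nyctereutes, Oncorhynchus, Oryza, Papio, Pongo, Pseudotsuga, Puma, Schizosaccharomyces, Sinapis, Tsuga, Urocyon.

21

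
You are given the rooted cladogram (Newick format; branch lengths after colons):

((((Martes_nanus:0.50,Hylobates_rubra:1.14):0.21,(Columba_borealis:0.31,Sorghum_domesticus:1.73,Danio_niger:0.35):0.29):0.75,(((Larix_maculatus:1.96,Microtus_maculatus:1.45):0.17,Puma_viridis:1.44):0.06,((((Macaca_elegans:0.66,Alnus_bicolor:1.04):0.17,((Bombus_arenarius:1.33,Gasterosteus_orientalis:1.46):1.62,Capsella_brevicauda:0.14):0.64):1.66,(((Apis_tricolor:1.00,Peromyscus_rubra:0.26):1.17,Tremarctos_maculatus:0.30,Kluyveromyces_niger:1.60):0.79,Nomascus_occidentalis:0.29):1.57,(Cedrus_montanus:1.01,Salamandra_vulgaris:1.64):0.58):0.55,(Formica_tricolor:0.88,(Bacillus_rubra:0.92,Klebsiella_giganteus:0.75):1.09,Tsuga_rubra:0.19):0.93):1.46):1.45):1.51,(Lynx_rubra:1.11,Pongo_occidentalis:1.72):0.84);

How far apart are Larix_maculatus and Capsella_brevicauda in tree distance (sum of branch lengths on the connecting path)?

The path runs Larix_maculatus → … → MRCA → … → Capsella_brevicauda; the MRCA is the node subtending (((Larix_maculatus,Microtus_maculatus),Puma_viridis),((((Macaca_elegans,Alnus_bicolor),((Bombus_arenarius,Gasterosteus_orientalis),Capsella_brevicauda)),(((Apis_tricolor,Peromyscus_rubra),Tremarctos_maculatus,Kluyveromyces_niger),Nomascus_occidentalis),(Cedrus_montanus,Salamandra_vulgaris)),(Formica_tricolor,(Bacillus_rubra,Klebsiella_giganteus),Tsuga_rubra))).
Branch lengths along that path: 1.96 + 0.17 + 0.06 + 1.46 + 0.55 + 1.66 + 0.64 + 0.14 = 6.64.

6.64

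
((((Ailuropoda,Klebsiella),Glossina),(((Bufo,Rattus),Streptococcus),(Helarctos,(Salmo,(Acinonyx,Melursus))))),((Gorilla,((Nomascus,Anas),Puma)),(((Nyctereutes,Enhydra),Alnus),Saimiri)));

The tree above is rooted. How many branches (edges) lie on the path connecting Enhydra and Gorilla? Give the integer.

6

The MRCA of Enhydra and Gorilla is the node subtending ((Gorilla,((Nomascus,Anas),Puma)),(((Nyctereutes,Enhydra),Alnus),Saimiri)).
From Enhydra up to that node: 4 branches. From Gorilla up to the same node: 2 branches. Total: 4 + 2 = 6.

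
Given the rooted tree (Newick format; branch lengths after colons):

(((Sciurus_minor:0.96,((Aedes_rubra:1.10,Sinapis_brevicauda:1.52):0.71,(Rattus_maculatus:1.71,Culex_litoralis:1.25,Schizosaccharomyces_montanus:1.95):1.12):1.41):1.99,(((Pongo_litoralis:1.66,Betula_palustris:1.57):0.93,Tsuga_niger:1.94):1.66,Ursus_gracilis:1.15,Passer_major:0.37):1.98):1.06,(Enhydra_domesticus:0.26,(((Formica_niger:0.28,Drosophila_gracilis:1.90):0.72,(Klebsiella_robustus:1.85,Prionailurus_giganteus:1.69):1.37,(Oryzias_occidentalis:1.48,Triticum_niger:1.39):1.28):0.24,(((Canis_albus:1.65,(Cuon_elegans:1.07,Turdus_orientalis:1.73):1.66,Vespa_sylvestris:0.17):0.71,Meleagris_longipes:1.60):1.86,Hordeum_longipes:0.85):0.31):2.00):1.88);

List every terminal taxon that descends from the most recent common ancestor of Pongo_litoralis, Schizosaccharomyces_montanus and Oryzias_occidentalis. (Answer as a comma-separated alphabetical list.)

Tracing Pongo_litoralis: it sits inside (Pongo_litoralis,Betula_palustris).
Tracing Schizosaccharomyces_montanus: it sits inside (Rattus_maculatus,Culex_litoralis,Schizosaccharomyces_montanus).
Tracing Oryzias_occidentalis: it sits inside (Oryzias_occidentalis,Triticum_niger).
The smallest clade enclosing all 3 is the whole tree (their MRCA is the root), so the answer is all 24 tips in alphabetical order.

Aedes_rubra, Betula_palustris, Canis_albus, Culex_litoralis, Cuon_elegans, Drosophila_gracilis, Enhydra_domesticus, Formica_niger, Hordeum_longipes, Klebsiella_robustus, Meleagris_longipes, Oryzias_occidentalis, Passer_major, Pongo_litoralis, Prionailurus_giganteus, Rattus_maculatus, Schizosaccharomyces_montanus, Sciurus_minor, Sinapis_brevicauda, Triticum_niger, Tsuga_niger, Turdus_orientalis, Ursus_gracilis, Vespa_sylvestris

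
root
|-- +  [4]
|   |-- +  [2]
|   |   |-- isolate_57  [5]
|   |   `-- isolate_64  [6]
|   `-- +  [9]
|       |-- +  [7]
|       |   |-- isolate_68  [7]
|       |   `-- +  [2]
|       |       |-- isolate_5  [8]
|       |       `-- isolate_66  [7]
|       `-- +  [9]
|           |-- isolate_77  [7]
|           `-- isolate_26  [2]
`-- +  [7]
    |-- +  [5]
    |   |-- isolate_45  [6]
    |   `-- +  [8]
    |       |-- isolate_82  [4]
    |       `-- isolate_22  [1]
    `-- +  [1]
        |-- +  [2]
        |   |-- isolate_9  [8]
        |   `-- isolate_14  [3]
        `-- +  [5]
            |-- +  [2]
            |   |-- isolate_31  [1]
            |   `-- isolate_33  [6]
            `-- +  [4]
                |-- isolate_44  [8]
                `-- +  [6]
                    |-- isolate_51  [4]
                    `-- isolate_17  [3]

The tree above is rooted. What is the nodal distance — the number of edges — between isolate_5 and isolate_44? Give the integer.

10

The MRCA of isolate_5 and isolate_44 is the root of the tree.
From isolate_5 up to that node: 5 branches. From isolate_44 up to the same node: 5 branches. Total: 5 + 5 = 10.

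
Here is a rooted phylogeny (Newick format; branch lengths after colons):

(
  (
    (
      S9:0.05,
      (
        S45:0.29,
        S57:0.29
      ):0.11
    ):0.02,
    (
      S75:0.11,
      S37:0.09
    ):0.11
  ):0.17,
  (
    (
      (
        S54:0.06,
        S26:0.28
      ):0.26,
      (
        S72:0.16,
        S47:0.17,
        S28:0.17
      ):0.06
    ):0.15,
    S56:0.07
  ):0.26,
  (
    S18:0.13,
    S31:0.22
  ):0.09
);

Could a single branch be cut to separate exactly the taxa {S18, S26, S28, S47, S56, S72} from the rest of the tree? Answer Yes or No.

The MRCA of the listed taxa is the root, so the smallest clade containing them is the whole tree.
That clade also contains S31, S37, S45, S54, S57, S75, S9, which are not in the proposed group, so the group is not monophyletic.

No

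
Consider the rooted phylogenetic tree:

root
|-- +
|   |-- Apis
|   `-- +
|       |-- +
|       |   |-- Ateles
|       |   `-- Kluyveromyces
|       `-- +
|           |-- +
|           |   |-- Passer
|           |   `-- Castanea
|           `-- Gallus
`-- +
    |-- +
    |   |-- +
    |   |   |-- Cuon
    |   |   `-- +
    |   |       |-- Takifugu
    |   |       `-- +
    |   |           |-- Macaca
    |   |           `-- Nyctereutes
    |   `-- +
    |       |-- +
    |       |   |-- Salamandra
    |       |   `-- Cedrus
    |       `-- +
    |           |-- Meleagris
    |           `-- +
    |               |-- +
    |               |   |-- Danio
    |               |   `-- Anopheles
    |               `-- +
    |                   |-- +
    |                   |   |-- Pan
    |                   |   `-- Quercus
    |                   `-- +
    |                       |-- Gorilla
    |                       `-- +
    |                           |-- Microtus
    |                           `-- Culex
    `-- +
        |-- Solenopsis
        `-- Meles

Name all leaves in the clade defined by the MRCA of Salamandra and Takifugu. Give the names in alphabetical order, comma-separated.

Anopheles, Cedrus, Culex, Cuon, Danio, Gorilla, Macaca, Meleagris, Microtus, Nyctereutes, Pan, Quercus, Salamandra, Takifugu

Tracing Salamandra: it sits inside (Salamandra,Cedrus).
Tracing Takifugu: it sits inside (Takifugu,(Macaca,Nyctereutes)).
The smallest clade enclosing both is ((Cuon,(Takifugu,(Macaca,Nyctereutes))),((Salamandra,Cedrus),(Meleagris,((Danio,Anopheles),((Pan,Quercus),(Gorilla,(Microtus,Culex))))))); the answer is its 14 terminal taxa in alphabetical order.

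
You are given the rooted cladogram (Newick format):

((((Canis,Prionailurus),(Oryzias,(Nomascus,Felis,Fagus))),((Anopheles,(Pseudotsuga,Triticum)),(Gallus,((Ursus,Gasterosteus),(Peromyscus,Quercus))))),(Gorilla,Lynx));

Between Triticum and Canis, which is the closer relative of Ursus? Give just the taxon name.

Triticum

The MRCA of Ursus and Triticum subtends ((Anopheles,(Pseudotsuga,Triticum)),(Gallus,((Ursus,Gasterosteus),(Peromyscus,Quercus)))) (8 taxa).
The MRCA of Ursus and Canis subtends (((Canis,Prionailurus),(Oryzias,(Nomascus,Felis,Fagus))),((Anopheles,(Pseudotsuga,Triticum)),(Gallus,((Ursus,Gasterosteus),(Peromyscus,Quercus))))) (14 taxa).
The first is nested inside the second, so Ursus shares a more recent common ancestor with Triticum.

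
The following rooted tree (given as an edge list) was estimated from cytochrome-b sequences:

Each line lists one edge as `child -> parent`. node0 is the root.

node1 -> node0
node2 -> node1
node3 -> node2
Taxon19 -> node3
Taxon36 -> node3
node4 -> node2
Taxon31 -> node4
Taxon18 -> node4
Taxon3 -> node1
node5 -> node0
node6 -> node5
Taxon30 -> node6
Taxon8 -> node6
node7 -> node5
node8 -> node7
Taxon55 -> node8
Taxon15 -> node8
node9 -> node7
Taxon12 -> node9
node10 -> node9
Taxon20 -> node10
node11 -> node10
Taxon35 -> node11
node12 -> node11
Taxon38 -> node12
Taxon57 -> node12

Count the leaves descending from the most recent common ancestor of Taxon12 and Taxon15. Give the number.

7

The MRCA of Taxon12 and Taxon15 is the node subtending ((Taxon55,Taxon15),(Taxon12,(Taxon20,(Taxon35,(Taxon38,Taxon57))))).
That clade contains 7 terminal taxa: Taxon12, Taxon15, Taxon20, Taxon35, Taxon38, Taxon55, Taxon57.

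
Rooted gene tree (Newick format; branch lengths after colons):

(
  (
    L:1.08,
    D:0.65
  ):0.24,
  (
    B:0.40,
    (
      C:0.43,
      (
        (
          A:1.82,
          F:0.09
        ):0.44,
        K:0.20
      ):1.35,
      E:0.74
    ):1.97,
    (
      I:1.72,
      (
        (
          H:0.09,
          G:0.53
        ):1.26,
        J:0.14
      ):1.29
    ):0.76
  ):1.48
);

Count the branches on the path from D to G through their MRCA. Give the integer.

7

The MRCA of D and G is the root of the tree.
From D up to that node: 2 branches. From G up to the same node: 5 branches. Total: 2 + 5 = 7.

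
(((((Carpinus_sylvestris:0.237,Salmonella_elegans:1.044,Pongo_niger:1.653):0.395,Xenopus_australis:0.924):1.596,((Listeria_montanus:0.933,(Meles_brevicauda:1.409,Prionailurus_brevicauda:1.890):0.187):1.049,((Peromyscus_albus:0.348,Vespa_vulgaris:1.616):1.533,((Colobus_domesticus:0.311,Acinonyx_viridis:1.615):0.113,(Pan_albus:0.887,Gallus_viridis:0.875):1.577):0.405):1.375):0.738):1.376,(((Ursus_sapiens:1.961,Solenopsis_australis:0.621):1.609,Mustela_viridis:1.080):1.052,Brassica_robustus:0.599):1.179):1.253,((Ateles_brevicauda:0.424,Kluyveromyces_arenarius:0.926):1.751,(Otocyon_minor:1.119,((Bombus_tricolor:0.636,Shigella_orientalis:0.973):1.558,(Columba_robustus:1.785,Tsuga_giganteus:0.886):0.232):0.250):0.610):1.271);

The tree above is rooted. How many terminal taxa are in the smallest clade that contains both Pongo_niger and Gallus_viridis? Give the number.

The MRCA of Pongo_niger and Gallus_viridis is the node subtending (((Carpinus_sylvestris,Salmonella_elegans,Pongo_niger),Xenopus_australis),((Listeria_montanus,(Meles_brevicauda,Prionailurus_brevicauda)),((Peromyscus_albus,Vespa_vulgaris),((Colobus_domesticus,Acinonyx_viridis),(Pan_albus,Gallus_viridis))))).
That clade contains 13 terminal taxa: Acinonyx_viridis, Carpinus_sylvestris, Colobus_domesticus, Gallus_viridis, Listeria_montanus, Meles_brevicauda, Pan_albus, Peromyscus_albus, Pongo_niger, Prionailurus_brevicauda, Salmonella_elegans, Vespa_vulgaris, Xenopus_australis.

13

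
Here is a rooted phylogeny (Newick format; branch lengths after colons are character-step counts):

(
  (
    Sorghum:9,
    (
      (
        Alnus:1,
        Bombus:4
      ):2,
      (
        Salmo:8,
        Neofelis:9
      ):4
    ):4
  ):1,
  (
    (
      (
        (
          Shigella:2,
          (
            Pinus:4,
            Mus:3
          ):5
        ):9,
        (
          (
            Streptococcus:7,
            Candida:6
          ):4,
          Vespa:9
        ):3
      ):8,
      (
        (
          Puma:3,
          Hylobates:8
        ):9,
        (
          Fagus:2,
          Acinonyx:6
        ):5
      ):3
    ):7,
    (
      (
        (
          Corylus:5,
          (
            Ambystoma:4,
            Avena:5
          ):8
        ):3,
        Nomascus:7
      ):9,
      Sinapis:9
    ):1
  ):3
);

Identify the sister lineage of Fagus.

Acinonyx

Fagus attaches to the tree at the node subtending (Fagus,Acinonyx).
The other lineage descending from that same node — the sister group — is the single tip Acinonyx.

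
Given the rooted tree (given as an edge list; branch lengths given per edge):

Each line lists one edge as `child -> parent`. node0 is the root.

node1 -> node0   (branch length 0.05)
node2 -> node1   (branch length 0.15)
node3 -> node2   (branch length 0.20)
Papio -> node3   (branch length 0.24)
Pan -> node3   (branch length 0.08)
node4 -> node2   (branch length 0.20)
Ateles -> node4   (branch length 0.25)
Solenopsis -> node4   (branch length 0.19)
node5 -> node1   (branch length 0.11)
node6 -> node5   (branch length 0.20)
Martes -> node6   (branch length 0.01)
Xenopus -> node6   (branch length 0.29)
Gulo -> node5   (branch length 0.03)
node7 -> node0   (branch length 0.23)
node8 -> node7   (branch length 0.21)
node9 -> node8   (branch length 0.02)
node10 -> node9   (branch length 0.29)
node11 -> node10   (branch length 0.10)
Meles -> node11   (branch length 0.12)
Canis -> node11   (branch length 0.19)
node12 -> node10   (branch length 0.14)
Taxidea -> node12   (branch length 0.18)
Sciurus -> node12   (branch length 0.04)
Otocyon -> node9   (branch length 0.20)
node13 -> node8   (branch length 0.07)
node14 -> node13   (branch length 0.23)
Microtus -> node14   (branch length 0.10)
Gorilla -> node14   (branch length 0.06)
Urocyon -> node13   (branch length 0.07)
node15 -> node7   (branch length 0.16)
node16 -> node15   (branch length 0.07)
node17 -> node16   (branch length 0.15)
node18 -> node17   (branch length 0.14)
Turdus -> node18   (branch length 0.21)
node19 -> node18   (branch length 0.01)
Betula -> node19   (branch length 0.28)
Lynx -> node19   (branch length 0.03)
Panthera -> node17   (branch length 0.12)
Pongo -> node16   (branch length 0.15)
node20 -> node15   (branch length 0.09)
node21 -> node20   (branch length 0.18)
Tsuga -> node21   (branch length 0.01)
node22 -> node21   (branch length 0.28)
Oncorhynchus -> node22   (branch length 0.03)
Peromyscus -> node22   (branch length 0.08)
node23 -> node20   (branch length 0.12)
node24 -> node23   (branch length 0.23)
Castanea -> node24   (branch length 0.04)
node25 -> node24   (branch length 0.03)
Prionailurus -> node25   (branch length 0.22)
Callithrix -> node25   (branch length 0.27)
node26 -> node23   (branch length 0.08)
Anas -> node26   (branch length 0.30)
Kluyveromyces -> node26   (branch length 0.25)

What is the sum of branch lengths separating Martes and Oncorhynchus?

1.34

The path runs Martes → … → MRCA → … → Oncorhynchus; the MRCA is the root of the tree.
Branch lengths along that path: 0.01 + 0.20 + 0.11 + 0.05 + 0.23 + 0.16 + 0.09 + 0.18 + 0.28 + 0.03 = 1.34.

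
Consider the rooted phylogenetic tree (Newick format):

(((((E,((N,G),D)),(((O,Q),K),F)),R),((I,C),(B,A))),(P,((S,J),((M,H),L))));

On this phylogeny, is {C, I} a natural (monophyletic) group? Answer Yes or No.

The most recent common ancestor of these taxa subtends (I,C).
That clade has exactly 2 tips — every listed taxon and nothing else — so the group is monophyletic.

Yes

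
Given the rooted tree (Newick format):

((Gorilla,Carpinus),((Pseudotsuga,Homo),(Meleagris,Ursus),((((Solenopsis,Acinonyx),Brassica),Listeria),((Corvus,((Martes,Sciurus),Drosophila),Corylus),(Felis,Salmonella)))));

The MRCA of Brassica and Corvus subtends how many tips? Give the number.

The MRCA of Brassica and Corvus is the node subtending ((((Solenopsis,Acinonyx),Brassica),Listeria),((Corvus,((Martes,Sciurus),Drosophila),Corylus),(Felis,Salmonella))).
That clade contains 11 terminal taxa: Acinonyx, Brassica, Corvus, Corylus, Drosophila, Felis, Listeria, Martes, Salmonella, Sciurus, Solenopsis.

11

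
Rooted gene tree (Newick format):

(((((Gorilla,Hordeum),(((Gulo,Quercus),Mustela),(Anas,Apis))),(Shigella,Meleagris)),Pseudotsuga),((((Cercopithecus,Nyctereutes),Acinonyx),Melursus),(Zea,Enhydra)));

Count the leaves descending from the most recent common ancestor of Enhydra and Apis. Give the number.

The MRCA of Enhydra and Apis is the root, so the clade is the entire tree.
That clade contains 16 terminal taxa: Acinonyx, Anas, Apis, Cercopithecus, Enhydra, Gorilla, Gulo, Hordeum, Meleagris, Melursus, Mustela, Nyctereutes, Pseudotsuga, Quercus, Shigella, Zea.

16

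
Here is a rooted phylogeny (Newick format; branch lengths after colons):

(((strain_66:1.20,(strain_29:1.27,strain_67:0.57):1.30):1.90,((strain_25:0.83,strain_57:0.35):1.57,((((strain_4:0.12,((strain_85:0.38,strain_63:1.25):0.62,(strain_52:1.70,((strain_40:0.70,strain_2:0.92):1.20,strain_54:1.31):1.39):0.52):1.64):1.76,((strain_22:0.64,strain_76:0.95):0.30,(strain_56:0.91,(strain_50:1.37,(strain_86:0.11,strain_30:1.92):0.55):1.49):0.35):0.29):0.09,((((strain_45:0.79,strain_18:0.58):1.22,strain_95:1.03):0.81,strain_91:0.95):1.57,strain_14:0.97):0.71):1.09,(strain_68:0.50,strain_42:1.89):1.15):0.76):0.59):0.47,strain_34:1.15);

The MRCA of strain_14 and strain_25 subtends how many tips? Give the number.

The MRCA of strain_14 and strain_25 is the node subtending ((strain_25,strain_57),((((strain_4,((strain_85,strain_63),(strain_52,((strain_40,strain_2),strain_54)))),((strain_22,strain_76),(strain_56,(strain_50,(strain_86,strain_30))))),((((strain_45,strain_18),strain_95),strain_91),strain_14)),(strain_68,strain_42))).
That clade contains 22 terminal taxa: strain_14, strain_18, strain_2, strain_22, strain_25, strain_30, strain_4, strain_40, strain_42, strain_45, strain_50, strain_52, strain_54, strain_56, strain_57, strain_63, strain_68, strain_76, strain_85, strain_86, strain_91, strain_95.

22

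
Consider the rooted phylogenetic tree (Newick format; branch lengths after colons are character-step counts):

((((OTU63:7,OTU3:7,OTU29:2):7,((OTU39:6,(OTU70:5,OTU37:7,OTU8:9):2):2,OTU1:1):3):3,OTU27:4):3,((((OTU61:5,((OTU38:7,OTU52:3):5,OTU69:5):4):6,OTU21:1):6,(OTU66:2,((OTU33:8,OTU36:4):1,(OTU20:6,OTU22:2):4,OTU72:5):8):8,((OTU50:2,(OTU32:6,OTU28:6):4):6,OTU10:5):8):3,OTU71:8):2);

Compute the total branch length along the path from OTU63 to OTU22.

The path runs OTU63 → … → MRCA → … → OTU22; the MRCA is the root of the tree.
Branch lengths along that path: 7 + 7 + 3 + 3 + 2 + 3 + 8 + 8 + 4 + 2 = 47.

47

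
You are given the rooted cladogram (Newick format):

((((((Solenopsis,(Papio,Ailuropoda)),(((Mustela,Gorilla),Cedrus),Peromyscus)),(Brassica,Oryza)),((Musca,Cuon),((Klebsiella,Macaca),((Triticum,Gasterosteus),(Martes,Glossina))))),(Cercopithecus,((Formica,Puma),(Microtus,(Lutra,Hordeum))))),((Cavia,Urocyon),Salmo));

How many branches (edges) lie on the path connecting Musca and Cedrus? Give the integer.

The MRCA of Musca and Cedrus is the node subtending ((((Solenopsis,(Papio,Ailuropoda)),(((Mustela,Gorilla),Cedrus),Peromyscus)),(Brassica,Oryza)),((Musca,Cuon),((Klebsiella,Macaca),((Triticum,Gasterosteus),(Martes,Glossina))))).
From Musca up to that node: 3 branches. From Cedrus up to the same node: 5 branches. Total: 3 + 5 = 8.

8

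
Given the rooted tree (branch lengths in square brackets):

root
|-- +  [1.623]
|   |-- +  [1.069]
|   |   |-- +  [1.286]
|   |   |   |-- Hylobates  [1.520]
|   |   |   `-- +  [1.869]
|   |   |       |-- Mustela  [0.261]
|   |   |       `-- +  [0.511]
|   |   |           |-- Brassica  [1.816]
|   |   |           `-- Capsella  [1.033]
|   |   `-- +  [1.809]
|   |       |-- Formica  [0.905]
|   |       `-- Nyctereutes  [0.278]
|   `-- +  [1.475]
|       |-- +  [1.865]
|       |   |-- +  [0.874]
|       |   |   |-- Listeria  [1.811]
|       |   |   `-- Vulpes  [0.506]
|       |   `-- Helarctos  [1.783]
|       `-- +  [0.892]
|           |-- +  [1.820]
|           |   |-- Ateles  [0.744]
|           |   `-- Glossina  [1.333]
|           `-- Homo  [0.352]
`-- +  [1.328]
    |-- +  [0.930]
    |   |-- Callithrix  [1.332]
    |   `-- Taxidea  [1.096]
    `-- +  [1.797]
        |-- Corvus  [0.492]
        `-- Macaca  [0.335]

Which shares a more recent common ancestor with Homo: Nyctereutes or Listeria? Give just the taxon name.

The MRCA of Homo and Listeria subtends (((Listeria,Vulpes),Helarctos),((Ateles,Glossina),Homo)) (6 taxa).
The MRCA of Homo and Nyctereutes subtends (((Hylobates,(Mustela,(Brassica,Capsella))),(Formica,Nyctereutes)),(((Listeria,Vulpes),Helarctos),((Ateles,Glossina),Homo))) (12 taxa).
The first is nested inside the second, so Homo shares a more recent common ancestor with Listeria.

Listeria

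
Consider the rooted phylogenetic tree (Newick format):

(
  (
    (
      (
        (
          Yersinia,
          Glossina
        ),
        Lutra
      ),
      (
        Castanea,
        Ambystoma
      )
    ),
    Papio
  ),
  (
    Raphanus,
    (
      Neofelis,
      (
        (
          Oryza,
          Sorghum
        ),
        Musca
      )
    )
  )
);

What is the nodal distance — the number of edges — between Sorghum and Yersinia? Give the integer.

10

The MRCA of Sorghum and Yersinia is the root of the tree.
From Sorghum up to that node: 5 branches. From Yersinia up to the same node: 5 branches. Total: 5 + 5 = 10.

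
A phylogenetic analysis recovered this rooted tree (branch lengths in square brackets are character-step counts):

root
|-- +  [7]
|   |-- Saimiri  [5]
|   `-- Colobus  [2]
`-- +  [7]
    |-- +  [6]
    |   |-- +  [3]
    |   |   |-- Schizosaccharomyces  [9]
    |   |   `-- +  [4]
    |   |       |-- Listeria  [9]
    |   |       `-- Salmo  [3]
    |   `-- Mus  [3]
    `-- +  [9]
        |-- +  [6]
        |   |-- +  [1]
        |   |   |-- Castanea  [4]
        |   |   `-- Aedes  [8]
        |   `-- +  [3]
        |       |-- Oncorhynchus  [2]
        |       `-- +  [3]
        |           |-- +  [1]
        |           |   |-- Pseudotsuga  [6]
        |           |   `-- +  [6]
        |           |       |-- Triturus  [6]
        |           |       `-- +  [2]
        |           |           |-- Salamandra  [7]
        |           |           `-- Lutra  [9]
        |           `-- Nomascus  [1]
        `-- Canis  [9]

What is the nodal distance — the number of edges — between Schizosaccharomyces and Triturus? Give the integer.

The MRCA of Schizosaccharomyces and Triturus is the node subtending (((Schizosaccharomyces,(Listeria,Salmo)),Mus),(((Castanea,Aedes),(Oncorhynchus,((Pseudotsuga,(Triturus,(Salamandra,Lutra))),Nomascus))),Canis)).
From Schizosaccharomyces up to that node: 3 branches. From Triturus up to the same node: 7 branches. Total: 3 + 7 = 10.

10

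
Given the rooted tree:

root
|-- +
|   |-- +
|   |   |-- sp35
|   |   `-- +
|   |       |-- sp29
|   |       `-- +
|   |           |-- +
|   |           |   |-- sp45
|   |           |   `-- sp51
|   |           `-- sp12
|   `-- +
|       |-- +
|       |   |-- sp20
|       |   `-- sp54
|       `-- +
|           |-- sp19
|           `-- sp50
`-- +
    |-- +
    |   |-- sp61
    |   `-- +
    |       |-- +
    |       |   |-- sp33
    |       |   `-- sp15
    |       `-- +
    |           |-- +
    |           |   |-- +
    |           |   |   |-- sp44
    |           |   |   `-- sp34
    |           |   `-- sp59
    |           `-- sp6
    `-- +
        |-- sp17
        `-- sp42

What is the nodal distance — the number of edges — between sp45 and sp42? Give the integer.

9

The MRCA of sp45 and sp42 is the root of the tree.
From sp45 up to that node: 6 branches. From sp42 up to the same node: 3 branches. Total: 6 + 3 = 9.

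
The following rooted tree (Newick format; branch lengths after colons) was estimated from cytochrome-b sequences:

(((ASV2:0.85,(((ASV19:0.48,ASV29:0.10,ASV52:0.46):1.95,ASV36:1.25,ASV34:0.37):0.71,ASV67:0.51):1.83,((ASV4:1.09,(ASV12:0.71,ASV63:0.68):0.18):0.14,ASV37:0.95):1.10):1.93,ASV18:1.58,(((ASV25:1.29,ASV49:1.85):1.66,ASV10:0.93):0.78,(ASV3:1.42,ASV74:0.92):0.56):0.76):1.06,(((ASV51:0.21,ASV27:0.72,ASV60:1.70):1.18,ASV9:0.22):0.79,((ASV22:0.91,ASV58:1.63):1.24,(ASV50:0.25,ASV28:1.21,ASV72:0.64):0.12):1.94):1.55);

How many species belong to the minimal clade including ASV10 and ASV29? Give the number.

17

The MRCA of ASV10 and ASV29 is the node subtending ((ASV2,(((ASV19,ASV29,ASV52),ASV36,ASV34),ASV67),((ASV4,(ASV12,ASV63)),ASV37)),ASV18,(((ASV25,ASV49),ASV10),(ASV3,ASV74))).
That clade contains 17 terminal taxa: ASV10, ASV12, ASV18, ASV19, ASV2, ASV25, ASV29, ASV3, ASV34, ASV36, ASV37, ASV4, ASV49, ASV52, ASV63, ASV67, ASV74.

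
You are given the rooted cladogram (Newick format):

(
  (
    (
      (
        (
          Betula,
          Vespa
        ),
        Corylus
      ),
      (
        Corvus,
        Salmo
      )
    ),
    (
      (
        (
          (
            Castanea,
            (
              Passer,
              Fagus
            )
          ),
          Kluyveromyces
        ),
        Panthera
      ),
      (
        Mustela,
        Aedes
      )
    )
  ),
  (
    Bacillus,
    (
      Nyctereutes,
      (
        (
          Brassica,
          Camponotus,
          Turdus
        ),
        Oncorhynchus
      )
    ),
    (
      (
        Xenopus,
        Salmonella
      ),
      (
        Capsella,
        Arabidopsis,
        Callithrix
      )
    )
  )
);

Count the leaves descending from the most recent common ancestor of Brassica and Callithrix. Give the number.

11

The MRCA of Brassica and Callithrix is the node subtending (Bacillus,(Nyctereutes,((Brassica,Camponotus,Turdus),Oncorhynchus)),((Xenopus,Salmonella),(Capsella,Arabidopsis,Callithrix))).
That clade contains 11 terminal taxa: Arabidopsis, Bacillus, Brassica, Callithrix, Camponotus, Capsella, Nyctereutes, Oncorhynchus, Salmonella, Turdus, Xenopus.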